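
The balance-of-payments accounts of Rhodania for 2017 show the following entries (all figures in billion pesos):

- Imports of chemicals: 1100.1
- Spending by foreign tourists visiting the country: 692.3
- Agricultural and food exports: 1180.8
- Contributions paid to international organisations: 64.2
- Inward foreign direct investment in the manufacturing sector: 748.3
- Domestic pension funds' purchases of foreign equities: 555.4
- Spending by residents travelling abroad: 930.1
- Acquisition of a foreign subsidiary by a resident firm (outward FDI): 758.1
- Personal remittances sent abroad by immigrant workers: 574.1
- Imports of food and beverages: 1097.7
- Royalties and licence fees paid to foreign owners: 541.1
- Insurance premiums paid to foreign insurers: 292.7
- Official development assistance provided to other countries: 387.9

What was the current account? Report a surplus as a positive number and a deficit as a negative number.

Goods: -1100.1 - 1097.7 + 1180.8 = -1017.0
Services: 692.3 - 292.7 - 541.1 - 930.1 = -1071.6
Secondary income: -574.1 - 387.9 - 64.2 = -1026.2
Current account = (-1017.0) + (-1071.6) + (-1026.2) = -3114.8
(Excluded from the current account — financial account: inward foreign direct investment in the manufacturing sector 748.3, domestic pension funds' purchases of foreign equities 555.4, acquisition of a foreign subsidiary by a resident firm (outward FDI) 758.1.)

-3114.8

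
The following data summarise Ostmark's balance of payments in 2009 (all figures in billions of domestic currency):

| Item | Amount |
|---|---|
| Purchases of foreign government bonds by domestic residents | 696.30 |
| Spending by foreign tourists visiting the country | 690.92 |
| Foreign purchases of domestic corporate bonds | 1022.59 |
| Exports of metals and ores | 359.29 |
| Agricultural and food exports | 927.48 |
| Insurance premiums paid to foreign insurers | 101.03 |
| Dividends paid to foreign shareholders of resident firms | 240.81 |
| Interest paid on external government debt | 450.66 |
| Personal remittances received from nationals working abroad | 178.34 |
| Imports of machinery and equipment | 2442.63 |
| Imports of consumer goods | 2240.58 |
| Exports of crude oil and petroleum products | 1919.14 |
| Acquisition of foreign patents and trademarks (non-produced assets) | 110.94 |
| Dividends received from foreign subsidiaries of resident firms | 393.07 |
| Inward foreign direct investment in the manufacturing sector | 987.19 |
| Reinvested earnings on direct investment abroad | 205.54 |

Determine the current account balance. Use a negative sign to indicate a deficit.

-801.93

Goods: 927.48 + 359.29 - 2442.63 + 1919.14 - 2240.58 = -1477.30
Services: 690.92 - 101.03 = 589.89
Primary income: 393.07 - 240.81 - 450.66 + 205.54 = -92.86
Secondary income: 178.34
Current account = (-1477.30) + 589.89 + (-92.86) + 178.34 = -801.93
(Excluded from the current account — financial account: purchases of foreign government bonds by domestic residents 696.30, foreign purchases of domestic corporate bonds 1022.59, inward foreign direct investment in the manufacturing sector 987.19; capital account: acquisition of foreign patents and trademarks (non-produced assets) 110.94.)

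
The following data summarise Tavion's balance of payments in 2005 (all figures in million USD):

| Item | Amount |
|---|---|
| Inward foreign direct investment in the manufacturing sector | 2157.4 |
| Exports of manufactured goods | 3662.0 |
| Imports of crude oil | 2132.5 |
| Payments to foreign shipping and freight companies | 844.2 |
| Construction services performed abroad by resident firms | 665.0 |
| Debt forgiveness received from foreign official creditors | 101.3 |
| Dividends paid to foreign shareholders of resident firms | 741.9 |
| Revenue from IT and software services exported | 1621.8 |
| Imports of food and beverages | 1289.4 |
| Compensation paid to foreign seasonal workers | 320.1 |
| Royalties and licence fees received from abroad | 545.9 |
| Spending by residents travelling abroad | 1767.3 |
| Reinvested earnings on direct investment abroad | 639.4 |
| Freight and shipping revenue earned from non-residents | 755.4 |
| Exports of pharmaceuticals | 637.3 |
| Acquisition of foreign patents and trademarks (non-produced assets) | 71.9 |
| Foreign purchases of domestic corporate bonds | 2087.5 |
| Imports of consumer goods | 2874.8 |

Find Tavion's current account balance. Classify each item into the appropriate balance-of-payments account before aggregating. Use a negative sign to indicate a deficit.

Goods: -2132.5 + 637.3 + 3662.0 - 1289.4 - 2874.8 = -1997.4
Services: 1621.8 - 844.2 + 545.9 - 1767.3 + 755.4 + 665.0 = 976.6
Primary income: -741.9 - 320.1 + 639.4 = -422.6
Current account = (-1997.4) + 976.6 + (-422.6) = -1443.4
(Excluded from the current account — financial account: inward foreign direct investment in the manufacturing sector 2157.4, foreign purchases of domestic corporate bonds 2087.5; capital account: debt forgiveness received from foreign official creditors 101.3, acquisition of foreign patents and trademarks (non-produced assets) 71.9.)

-1443.4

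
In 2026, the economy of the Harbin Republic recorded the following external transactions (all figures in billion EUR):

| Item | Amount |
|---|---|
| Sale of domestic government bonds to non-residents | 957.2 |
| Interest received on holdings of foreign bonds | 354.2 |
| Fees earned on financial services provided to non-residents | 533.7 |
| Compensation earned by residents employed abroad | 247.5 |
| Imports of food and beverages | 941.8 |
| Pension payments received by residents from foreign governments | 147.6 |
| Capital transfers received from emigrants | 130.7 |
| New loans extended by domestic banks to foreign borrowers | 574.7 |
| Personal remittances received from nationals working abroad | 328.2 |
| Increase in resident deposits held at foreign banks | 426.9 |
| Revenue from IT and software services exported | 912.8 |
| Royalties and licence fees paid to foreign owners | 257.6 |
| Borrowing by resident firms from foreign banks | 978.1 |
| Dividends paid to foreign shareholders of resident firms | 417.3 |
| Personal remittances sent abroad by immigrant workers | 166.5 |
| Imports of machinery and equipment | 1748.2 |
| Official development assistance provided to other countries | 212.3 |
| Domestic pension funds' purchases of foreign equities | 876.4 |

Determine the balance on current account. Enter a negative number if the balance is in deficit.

Goods: -1748.2 - 941.8 = -2690.0
Services: -257.6 + 912.8 + 533.7 = 1188.9
Primary income: 247.5 + 354.2 - 417.3 = 184.4
Secondary income: -166.5 + 328.2 + 147.6 - 212.3 = 97.0
Current account = (-2690.0) + 1188.9 + 184.4 + 97.0 = -1219.7
(Excluded from the current account — financial account: sale of domestic government bonds to non-residents 957.2, new loans extended by domestic banks to foreign borrowers 574.7, increase in resident deposits held at foreign banks 426.9, borrowing by resident firms from foreign banks 978.1, domestic pension funds' purchases of foreign equities 876.4; capital account: capital transfers received from emigrants 130.7.)

-1219.7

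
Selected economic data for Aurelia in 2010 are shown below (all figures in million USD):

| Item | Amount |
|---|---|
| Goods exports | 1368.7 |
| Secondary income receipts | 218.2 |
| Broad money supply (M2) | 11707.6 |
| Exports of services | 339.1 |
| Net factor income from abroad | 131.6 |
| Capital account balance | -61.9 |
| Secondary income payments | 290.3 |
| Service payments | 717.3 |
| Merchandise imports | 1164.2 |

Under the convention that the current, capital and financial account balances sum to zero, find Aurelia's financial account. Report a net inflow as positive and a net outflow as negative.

176.1

Goods balance = 1368.7 - 1164.2 = 204.5
Services balance = 339.1 - 717.3 = -378.2
Trade balance (goods + services) = 204.5 + (-378.2) = -173.7
Net primary income = 131.6
Net secondary income = 218.2 - 290.3 = -72.1
Current account = -173.7 + 131.6 + (-72.1) = -114.2
Financial account = -(-114.2 + (-61.9)) = 176.1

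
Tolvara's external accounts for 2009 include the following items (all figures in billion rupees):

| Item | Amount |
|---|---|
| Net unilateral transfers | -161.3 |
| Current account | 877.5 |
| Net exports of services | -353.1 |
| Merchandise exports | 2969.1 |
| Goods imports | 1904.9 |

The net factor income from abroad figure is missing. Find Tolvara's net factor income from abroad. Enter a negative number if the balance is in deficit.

Current account = goods balance + services balance + net primary income + net secondary income
Sum of the known components = 549.8
Net factor income from abroad = CA - (known components) = 877.5 - 549.8 = 327.7

327.7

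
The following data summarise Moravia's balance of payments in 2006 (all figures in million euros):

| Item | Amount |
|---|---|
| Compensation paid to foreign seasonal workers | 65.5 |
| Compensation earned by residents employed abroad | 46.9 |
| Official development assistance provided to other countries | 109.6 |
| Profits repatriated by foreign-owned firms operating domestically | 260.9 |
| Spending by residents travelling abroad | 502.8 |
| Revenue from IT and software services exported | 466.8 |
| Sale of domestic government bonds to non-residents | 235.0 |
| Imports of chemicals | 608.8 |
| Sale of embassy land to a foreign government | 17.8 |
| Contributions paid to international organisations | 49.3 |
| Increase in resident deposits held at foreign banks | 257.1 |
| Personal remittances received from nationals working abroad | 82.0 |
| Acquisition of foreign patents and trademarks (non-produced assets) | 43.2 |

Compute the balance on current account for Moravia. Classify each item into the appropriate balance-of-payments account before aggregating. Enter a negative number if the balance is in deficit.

-1001.2

Goods: -608.8
Services: -502.8 + 466.8 = -36.0
Primary income: -65.5 - 260.9 + 46.9 = -279.5
Secondary income: 82.0 - 109.6 - 49.3 = -76.9
Current account = (-608.8) + (-36.0) + (-279.5) + (-76.9) = -1001.2
(Excluded from the current account — financial account: sale of domestic government bonds to non-residents 235.0, increase in resident deposits held at foreign banks 257.1; capital account: sale of embassy land to a foreign government 17.8, acquisition of foreign patents and trademarks (non-produced assets) 43.2.)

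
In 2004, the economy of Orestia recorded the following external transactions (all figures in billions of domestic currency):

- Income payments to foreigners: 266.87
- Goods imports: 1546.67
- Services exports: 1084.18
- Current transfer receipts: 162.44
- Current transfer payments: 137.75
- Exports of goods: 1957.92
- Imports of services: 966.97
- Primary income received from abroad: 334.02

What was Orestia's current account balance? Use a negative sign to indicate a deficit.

620.30

Goods balance = 1957.92 - 1546.67 = 411.25
Services balance = 1084.18 - 966.97 = 117.21
Trade balance (goods + services) = 411.25 + 117.21 = 528.46
Net primary income = 334.02 - 266.87 = 67.15
Net secondary income = 162.44 - 137.75 = 24.69
Current account = 528.46 + 67.15 + 24.69 = 620.30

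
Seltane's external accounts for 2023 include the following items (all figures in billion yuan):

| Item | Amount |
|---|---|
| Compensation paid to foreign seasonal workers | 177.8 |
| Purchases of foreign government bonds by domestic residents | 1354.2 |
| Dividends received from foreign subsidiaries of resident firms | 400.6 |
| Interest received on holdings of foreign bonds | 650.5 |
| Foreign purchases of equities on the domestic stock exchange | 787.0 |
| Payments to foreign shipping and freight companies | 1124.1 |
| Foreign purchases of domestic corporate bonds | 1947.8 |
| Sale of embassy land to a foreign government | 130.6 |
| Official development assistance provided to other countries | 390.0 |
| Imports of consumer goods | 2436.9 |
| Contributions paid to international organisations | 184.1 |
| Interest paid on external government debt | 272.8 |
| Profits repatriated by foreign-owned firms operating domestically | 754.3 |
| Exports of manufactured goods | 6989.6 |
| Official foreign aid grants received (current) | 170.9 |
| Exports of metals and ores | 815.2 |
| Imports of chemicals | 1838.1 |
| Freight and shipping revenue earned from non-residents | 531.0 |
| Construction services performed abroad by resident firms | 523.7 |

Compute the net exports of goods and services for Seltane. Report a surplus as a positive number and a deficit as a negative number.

3460.4

Goods: -1838.1 + 6989.6 + 815.2 - 2436.9 = 3529.8
Services: -1124.1 + 531.0 + 523.7 = -69.4
Trade balance = 3529.8 + (-69.4) = 3460.4
(Excluded from the trade balance — primary income: compensation paid to foreign seasonal workers 177.8, dividends received from foreign subsidiaries of resident firms 400.6, interest received on holdings of foreign bonds 650.5, interest paid on external government debt 272.8, profits repatriated by foreign-owned firms operating domestically 754.3; financial account: purchases of foreign government bonds by domestic residents 1354.2, foreign purchases of equities on the domestic stock exchange 787.0, foreign purchases of domestic corporate bonds 1947.8; capital account: sale of embassy land to a foreign government 130.6; secondary income: official development assistance provided to other countries 390.0, contributions paid to international organisations 184.1, official foreign aid grants received (current) 170.9.)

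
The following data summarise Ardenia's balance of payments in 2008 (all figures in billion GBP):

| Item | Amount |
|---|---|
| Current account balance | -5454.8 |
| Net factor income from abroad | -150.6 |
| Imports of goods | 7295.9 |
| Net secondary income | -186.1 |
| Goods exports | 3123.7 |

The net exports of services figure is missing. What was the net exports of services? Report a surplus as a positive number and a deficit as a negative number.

-945.9

Current account = goods balance + services balance + net primary income + net secondary income
Sum of the known components = -4508.9
Net exports of services = CA - (known components) = -5454.8 - (-4508.9) = -945.9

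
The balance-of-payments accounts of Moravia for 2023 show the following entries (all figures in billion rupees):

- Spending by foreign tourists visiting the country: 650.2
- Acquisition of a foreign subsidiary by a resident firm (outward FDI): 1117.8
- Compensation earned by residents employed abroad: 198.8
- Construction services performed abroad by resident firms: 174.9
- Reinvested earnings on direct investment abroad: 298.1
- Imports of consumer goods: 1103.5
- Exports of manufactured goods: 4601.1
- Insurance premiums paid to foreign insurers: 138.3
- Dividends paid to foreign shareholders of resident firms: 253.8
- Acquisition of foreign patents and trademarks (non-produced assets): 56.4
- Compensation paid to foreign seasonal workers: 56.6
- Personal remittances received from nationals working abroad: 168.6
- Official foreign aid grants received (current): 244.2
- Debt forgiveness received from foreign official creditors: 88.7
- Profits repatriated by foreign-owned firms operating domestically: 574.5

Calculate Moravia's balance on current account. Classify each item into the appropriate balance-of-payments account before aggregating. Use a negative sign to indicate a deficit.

4209.2

Goods: 4601.1 - 1103.5 = 3497.6
Services: 174.9 - 138.3 + 650.2 = 686.8
Primary income: 298.1 - 56.6 - 574.5 - 253.8 + 198.8 = -388.0
Secondary income: 168.6 + 244.2 = 412.8
Current account = 3497.6 + 686.8 + (-388.0) + 412.8 = 4209.2
(Excluded from the current account — financial account: acquisition of a foreign subsidiary by a resident firm (outward FDI) 1117.8; capital account: acquisition of foreign patents and trademarks (non-produced assets) 56.4, debt forgiveness received from foreign official creditors 88.7.)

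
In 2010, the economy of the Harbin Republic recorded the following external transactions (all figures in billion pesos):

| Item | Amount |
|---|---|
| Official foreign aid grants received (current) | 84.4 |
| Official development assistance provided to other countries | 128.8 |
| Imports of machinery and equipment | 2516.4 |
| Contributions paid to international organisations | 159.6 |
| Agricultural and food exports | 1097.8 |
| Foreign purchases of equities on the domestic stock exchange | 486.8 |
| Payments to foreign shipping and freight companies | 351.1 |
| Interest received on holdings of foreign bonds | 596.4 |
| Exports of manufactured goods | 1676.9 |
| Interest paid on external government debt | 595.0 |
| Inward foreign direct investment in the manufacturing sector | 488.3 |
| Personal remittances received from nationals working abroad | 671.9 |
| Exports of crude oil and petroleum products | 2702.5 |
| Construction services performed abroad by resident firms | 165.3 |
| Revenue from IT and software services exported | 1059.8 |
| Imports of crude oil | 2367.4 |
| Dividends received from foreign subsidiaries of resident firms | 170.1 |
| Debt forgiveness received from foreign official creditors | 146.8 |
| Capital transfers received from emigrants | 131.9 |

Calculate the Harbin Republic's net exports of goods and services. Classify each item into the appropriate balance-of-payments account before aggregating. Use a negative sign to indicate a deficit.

Goods: 1676.9 + 1097.8 - 2367.4 - 2516.4 + 2702.5 = 593.4
Services: 1059.8 + 165.3 - 351.1 = 874.0
Trade balance = 593.4 + 874.0 = 1467.4
(Excluded from the trade balance — secondary income: official foreign aid grants received (current) 84.4, official development assistance provided to other countries 128.8, contributions paid to international organisations 159.6, personal remittances received from nationals working abroad 671.9; financial account: foreign purchases of equities on the domestic stock exchange 486.8, inward foreign direct investment in the manufacturing sector 488.3; primary income: interest received on holdings of foreign bonds 596.4, interest paid on external government debt 595.0, dividends received from foreign subsidiaries of resident firms 170.1; capital account: debt forgiveness received from foreign official creditors 146.8, capital transfers received from emigrants 131.9.)

1467.4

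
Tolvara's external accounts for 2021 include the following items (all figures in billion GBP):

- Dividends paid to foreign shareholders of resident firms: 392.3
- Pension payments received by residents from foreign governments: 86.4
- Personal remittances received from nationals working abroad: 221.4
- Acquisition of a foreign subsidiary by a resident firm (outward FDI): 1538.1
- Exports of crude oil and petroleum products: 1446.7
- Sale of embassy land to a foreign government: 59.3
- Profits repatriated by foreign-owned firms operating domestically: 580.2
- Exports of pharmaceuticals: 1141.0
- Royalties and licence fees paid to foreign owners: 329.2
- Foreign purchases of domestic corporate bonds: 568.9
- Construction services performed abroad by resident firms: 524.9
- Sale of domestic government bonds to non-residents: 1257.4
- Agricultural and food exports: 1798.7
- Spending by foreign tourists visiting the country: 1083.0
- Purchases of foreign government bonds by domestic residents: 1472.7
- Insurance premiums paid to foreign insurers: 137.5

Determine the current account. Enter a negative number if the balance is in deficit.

4862.9

Goods: 1798.7 + 1446.7 + 1141.0 = 4386.4
Services: 524.9 - 137.5 + 1083.0 - 329.2 = 1141.2
Primary income: -580.2 - 392.3 = -972.5
Secondary income: 86.4 + 221.4 = 307.8
Current account = 4386.4 + 1141.2 + (-972.5) + 307.8 = 4862.9
(Excluded from the current account — financial account: acquisition of a foreign subsidiary by a resident firm (outward FDI) 1538.1, foreign purchases of domestic corporate bonds 568.9, sale of domestic government bonds to non-residents 1257.4, purchases of foreign government bonds by domestic residents 1472.7; capital account: sale of embassy land to a foreign government 59.3.)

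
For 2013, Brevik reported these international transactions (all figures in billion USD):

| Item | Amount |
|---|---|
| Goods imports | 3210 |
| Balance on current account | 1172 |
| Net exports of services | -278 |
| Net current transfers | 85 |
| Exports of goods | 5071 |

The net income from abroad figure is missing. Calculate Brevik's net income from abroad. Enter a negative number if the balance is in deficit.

Current account = goods balance + services balance + net primary income + net secondary income
Sum of the known components = 1668
Net income from abroad = CA - (known components) = 1172 - 1668 = -496

-496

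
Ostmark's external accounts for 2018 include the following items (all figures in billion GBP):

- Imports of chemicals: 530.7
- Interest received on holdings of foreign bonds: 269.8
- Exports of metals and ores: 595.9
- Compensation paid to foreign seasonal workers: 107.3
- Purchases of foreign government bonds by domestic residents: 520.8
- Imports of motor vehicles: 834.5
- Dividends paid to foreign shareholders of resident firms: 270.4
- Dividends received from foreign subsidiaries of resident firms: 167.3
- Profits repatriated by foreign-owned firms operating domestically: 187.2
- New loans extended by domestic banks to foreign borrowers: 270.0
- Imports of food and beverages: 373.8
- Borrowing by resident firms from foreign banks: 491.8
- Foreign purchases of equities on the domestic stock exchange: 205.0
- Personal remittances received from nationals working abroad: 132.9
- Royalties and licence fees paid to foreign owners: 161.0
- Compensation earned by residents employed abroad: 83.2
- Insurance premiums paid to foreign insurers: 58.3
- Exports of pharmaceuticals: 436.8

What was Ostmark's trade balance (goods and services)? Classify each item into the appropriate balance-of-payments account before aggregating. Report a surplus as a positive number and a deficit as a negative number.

Goods: -834.5 - 530.7 - 373.8 + 436.8 + 595.9 = -706.3
Services: -58.3 - 161.0 = -219.3
Trade balance = -706.3 + (-219.3) = -925.6
(Excluded from the trade balance — primary income: interest received on holdings of foreign bonds 269.8, compensation paid to foreign seasonal workers 107.3, dividends paid to foreign shareholders of resident firms 270.4, dividends received from foreign subsidiaries of resident firms 167.3, profits repatriated by foreign-owned firms operating domestically 187.2, compensation earned by residents employed abroad 83.2; financial account: purchases of foreign government bonds by domestic residents 520.8, new loans extended by domestic banks to foreign borrowers 270.0, borrowing by resident firms from foreign banks 491.8, foreign purchases of equities on the domestic stock exchange 205.0; secondary income: personal remittances received from nationals working abroad 132.9.)

-925.6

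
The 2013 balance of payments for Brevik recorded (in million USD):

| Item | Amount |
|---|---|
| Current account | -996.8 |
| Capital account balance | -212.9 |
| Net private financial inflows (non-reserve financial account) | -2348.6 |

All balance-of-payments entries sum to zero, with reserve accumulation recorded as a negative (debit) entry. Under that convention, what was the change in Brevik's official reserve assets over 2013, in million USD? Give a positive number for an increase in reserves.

-3558.3

Official reserve transactions balance = -((-996.8) + (-212.9) + (-2348.6)) = 3558.3
An accumulation of reserves is recorded as a debit (negative entry), so the change in the stock of reserves is the negative of that balance.
Change in official reserves = -(3558.3) = -3558.3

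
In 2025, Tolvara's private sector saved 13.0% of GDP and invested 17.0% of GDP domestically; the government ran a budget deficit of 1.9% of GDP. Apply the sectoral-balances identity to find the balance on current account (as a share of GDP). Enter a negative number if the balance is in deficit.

-5.9

By the sectoral-balances identity, CA = (S_private - I) + (T - G).
Private balance = 13.0 - 17.0 = -4.0
Government balance (T - G) = -1.9
CA = -4.0 + (-1.9) = -5.9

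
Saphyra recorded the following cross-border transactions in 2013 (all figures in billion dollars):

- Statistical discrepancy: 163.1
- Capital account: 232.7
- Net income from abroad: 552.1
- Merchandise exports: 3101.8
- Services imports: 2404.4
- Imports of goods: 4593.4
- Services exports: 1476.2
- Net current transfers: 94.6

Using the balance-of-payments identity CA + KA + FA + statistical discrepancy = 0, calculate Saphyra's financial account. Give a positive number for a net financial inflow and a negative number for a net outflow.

Goods balance = 3101.8 - 4593.4 = -1491.6
Services balance = 1476.2 - 2404.4 = -928.2
Trade balance (goods + services) = -1491.6 + (-928.2) = -2419.8
Net primary income = 552.1
Net secondary income = 94.6
Current account = -2419.8 + 552.1 + 94.6 = -1773.1
Financial account = -(-1773.1 + 232.7 + 163.1) = 1377.3

1377.3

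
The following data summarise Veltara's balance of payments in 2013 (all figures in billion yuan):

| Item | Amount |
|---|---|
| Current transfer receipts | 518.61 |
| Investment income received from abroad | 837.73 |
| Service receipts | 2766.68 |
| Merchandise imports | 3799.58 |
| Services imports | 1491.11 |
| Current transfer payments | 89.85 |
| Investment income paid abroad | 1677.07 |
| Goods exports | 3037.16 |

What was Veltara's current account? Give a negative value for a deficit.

102.57

Goods balance = 3037.16 - 3799.58 = -762.42
Services balance = 2766.68 - 1491.11 = 1275.57
Trade balance (goods + services) = -762.42 + 1275.57 = 513.15
Net primary income = 837.73 - 1677.07 = -839.34
Net secondary income = 518.61 - 89.85 = 428.76
Current account = 513.15 + (-839.34) + 428.76 = 102.57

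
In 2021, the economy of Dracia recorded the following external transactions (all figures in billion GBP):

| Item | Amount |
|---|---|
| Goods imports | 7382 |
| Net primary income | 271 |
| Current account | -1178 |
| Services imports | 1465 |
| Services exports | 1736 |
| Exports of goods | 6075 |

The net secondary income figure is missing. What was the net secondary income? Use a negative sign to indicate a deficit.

Current account = goods balance + services balance + net primary income + net secondary income
Sum of the known components = -765
Net secondary income = CA - (known components) = -1178 - (-765) = -413

-413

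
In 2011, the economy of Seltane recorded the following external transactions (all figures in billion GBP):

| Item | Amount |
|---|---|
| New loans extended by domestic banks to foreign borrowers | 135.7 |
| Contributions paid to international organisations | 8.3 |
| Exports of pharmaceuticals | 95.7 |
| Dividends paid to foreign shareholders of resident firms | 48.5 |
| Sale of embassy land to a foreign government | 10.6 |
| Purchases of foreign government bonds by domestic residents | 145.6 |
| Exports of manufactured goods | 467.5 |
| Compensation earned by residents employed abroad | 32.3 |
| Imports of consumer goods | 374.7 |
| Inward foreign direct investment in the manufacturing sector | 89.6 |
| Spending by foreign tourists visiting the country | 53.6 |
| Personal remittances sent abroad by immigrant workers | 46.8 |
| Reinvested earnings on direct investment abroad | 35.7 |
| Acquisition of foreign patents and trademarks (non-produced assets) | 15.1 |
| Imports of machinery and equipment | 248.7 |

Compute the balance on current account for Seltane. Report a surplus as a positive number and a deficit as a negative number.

-42.2

Goods: -248.7 + 95.7 + 467.5 - 374.7 = -60.2
Services: 53.6
Primary income: -48.5 + 32.3 + 35.7 = 19.5
Secondary income: -8.3 - 46.8 = -55.1
Current account = (-60.2) + 53.6 + 19.5 + (-55.1) = -42.2
(Excluded from the current account — financial account: new loans extended by domestic banks to foreign borrowers 135.7, purchases of foreign government bonds by domestic residents 145.6, inward foreign direct investment in the manufacturing sector 89.6; capital account: sale of embassy land to a foreign government 10.6, acquisition of foreign patents and trademarks (non-produced assets) 15.1.)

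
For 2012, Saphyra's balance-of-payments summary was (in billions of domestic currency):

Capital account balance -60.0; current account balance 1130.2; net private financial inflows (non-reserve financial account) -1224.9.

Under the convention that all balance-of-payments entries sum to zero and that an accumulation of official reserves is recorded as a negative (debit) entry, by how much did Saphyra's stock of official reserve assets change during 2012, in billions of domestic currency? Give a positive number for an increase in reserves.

-154.7

Official reserve transactions balance = -(1130.2 + (-60.0) + (-1224.9)) = 154.7
An accumulation of reserves is recorded as a debit (negative entry), so the change in the stock of reserves is the negative of that balance.
Change in official reserves = -(154.7) = -154.7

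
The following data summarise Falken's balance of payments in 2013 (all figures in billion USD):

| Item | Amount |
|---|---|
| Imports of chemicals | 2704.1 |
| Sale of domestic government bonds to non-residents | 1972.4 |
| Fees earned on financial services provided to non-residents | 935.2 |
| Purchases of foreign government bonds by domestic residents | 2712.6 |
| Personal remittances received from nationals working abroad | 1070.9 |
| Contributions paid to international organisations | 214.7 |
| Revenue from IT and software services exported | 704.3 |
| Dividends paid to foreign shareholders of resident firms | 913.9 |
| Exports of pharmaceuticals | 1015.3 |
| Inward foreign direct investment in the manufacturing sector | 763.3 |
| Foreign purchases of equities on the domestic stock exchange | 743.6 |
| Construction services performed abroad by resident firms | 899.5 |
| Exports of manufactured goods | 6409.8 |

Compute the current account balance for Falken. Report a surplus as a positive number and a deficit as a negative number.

Goods: -2704.1 + 6409.8 + 1015.3 = 4721.0
Services: 704.3 + 899.5 + 935.2 = 2539.0
Primary income: -913.9
Secondary income: 1070.9 - 214.7 = 856.2
Current account = 4721.0 + 2539.0 + (-913.9) + 856.2 = 7202.3
(Excluded from the current account — financial account: sale of domestic government bonds to non-residents 1972.4, purchases of foreign government bonds by domestic residents 2712.6, inward foreign direct investment in the manufacturing sector 763.3, foreign purchases of equities on the domestic stock exchange 743.6.)

7202.3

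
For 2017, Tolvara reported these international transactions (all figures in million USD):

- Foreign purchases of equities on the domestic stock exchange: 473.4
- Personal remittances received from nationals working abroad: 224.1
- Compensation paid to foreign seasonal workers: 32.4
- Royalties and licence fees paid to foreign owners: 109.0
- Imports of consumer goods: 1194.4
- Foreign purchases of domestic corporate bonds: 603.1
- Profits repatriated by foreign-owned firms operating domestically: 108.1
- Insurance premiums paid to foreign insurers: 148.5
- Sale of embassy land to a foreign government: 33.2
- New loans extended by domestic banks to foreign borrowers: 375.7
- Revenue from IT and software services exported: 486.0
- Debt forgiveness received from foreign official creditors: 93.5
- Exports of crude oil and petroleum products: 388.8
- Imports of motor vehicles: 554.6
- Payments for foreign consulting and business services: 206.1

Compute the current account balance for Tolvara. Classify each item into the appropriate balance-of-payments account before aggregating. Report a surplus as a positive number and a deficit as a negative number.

-1254.2

Goods: -1194.4 + 388.8 - 554.6 = -1360.2
Services: -109.0 - 206.1 - 148.5 + 486.0 = 22.4
Primary income: -108.1 - 32.4 = -140.5
Secondary income: 224.1
Current account = (-1360.2) + 22.4 + (-140.5) + 224.1 = -1254.2
(Excluded from the current account — financial account: foreign purchases of equities on the domestic stock exchange 473.4, foreign purchases of domestic corporate bonds 603.1, new loans extended by domestic banks to foreign borrowers 375.7; capital account: sale of embassy land to a foreign government 33.2, debt forgiveness received from foreign official creditors 93.5.)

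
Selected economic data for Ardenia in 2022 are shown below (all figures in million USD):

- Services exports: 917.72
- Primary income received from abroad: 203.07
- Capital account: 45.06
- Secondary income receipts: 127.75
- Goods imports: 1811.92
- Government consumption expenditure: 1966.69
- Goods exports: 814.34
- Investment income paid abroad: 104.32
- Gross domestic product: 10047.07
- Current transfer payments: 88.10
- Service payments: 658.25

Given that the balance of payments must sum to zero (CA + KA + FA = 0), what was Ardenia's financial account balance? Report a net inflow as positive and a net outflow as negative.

Goods balance = 814.34 - 1811.92 = -997.58
Services balance = 917.72 - 658.25 = 259.47
Trade balance (goods + services) = -997.58 + 259.47 = -738.11
Net primary income = 203.07 - 104.32 = 98.75
Net secondary income = 127.75 - 88.10 = 39.65
Current account = -738.11 + 98.75 + 39.65 = -599.71
Financial account = -(-599.71 + 45.06) = 554.65

554.65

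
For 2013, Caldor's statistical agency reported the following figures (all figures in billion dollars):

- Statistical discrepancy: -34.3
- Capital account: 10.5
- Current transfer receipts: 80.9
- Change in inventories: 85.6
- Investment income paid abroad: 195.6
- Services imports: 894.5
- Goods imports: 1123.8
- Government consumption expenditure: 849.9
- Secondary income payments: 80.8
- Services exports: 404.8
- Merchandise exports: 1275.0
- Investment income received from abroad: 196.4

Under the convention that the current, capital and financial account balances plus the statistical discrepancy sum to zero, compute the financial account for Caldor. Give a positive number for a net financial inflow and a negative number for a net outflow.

361.4

Goods balance = 1275.0 - 1123.8 = 151.2
Services balance = 404.8 - 894.5 = -489.7
Trade balance (goods + services) = 151.2 + (-489.7) = -338.5
Net primary income = 196.4 - 195.6 = 0.8
Net secondary income = 80.9 - 80.8 = 0.1
Current account = -338.5 + 0.8 + 0.1 = -337.6
Financial account = -(-337.6 + 10.5 + (-34.3)) = 361.4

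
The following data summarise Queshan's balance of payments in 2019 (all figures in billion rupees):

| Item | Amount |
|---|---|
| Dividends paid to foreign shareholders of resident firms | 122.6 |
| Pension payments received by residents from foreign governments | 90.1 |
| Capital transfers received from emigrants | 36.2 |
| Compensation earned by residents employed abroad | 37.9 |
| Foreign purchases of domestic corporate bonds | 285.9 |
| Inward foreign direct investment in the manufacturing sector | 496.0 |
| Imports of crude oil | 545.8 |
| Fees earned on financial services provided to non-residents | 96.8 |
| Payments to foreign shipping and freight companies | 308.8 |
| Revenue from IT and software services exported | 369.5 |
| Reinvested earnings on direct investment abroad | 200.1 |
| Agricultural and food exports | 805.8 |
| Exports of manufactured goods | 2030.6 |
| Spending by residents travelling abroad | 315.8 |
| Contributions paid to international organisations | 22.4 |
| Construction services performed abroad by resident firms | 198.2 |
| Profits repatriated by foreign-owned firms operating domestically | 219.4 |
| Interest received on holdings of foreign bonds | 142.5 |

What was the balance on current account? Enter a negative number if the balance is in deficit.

2436.7

Goods: 2030.6 - 545.8 + 805.8 = 2290.6
Services: 198.2 + 96.8 + 369.5 - 308.8 - 315.8 = 39.9
Primary income: -122.6 + 37.9 + 142.5 - 219.4 + 200.1 = 38.5
Secondary income: 90.1 - 22.4 = 67.7
Current account = 2290.6 + 39.9 + 38.5 + 67.7 = 2436.7
(Excluded from the current account — capital account: capital transfers received from emigrants 36.2; financial account: foreign purchases of domestic corporate bonds 285.9, inward foreign direct investment in the manufacturing sector 496.0.)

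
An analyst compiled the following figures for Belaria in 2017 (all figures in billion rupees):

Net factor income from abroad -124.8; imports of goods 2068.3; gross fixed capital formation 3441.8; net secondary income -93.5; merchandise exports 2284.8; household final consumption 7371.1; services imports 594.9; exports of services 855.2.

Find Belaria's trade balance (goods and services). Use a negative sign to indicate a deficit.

Goods balance = 2284.8 - 2068.3 = 216.5
Services balance = 855.2 - 594.9 = 260.3
Trade balance (goods + services) = 216.5 + 260.3 = 476.8

476.8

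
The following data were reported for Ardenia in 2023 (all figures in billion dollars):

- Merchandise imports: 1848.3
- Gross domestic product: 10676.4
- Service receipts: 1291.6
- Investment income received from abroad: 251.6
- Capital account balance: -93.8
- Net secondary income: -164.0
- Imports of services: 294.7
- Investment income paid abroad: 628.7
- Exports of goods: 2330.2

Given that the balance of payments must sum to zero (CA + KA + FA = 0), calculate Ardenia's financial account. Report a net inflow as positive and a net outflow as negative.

Goods balance = 2330.2 - 1848.3 = 481.9
Services balance = 1291.6 - 294.7 = 996.9
Trade balance (goods + services) = 481.9 + 996.9 = 1478.8
Net primary income = 251.6 - 628.7 = -377.1
Net secondary income = -164.0
Current account = 1478.8 + (-377.1) + (-164.0) = 937.7
Financial account = -(937.7 + (-93.8)) = -843.9

-843.9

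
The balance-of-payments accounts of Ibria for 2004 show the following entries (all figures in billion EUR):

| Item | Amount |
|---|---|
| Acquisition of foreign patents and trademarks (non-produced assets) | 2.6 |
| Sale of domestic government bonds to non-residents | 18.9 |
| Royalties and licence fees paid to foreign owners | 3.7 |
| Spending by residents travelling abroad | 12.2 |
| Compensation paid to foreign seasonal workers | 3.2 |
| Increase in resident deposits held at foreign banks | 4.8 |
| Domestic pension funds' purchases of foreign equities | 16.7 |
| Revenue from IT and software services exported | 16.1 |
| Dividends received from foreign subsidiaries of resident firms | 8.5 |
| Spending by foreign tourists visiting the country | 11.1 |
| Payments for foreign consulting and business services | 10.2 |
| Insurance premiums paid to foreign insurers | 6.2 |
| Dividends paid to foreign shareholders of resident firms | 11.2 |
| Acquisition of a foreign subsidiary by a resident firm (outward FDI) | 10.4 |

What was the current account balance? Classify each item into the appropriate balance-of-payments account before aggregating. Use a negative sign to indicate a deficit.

Services: -6.2 + 16.1 + 11.1 - 12.2 - 3.7 - 10.2 = -5.1
Primary income: -3.2 - 11.2 + 8.5 = -5.9
Current account = (-5.1) + (-5.9) = -11.0
(Excluded from the current account — capital account: acquisition of foreign patents and trademarks (non-produced assets) 2.6; financial account: sale of domestic government bonds to non-residents 18.9, increase in resident deposits held at foreign banks 4.8, domestic pension funds' purchases of foreign equities 16.7, acquisition of a foreign subsidiary by a resident firm (outward FDI) 10.4.)

-11.0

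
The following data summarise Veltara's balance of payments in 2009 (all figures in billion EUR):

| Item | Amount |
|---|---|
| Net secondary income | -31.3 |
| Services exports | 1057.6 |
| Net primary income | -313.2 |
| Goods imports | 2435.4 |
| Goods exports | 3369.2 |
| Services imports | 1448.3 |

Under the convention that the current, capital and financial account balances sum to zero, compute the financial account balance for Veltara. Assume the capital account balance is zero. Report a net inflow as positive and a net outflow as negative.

Goods balance = 3369.2 - 2435.4 = 933.8
Services balance = 1057.6 - 1448.3 = -390.7
Trade balance (goods + services) = 933.8 + (-390.7) = 543.1
Net primary income = -313.2
Net secondary income = -31.3
Current account = 543.1 + (-313.2) + (-31.3) = 198.6
Financial account = -(198.6) = -198.6

-198.6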